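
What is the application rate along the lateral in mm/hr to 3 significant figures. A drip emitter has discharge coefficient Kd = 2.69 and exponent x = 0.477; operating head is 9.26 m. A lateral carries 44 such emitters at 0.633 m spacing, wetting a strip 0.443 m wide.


Approach: apply the emitter equation with a lateral mass balance, q = Kd*h^x; Q = n*q; rate = Q/(n*spacing*width).
Step 1 — single emitter flow (q = Kd*h^x):
  q = 2.69 * 9.26^0.477 = 7.7772 L/hr
Step 2 — total lateral flow: Q = 44 * 7.7772 = 342.20 L/hr
Step 3 — wetted area: A = 44 * 0.633 * 0.443 = 12.338 m^2
Step 4 — application rate: Q/A = 342.20/12.338 = 27.7 mm/hr
Therefore the application rate along the lateral = 27.7 mm/hr.


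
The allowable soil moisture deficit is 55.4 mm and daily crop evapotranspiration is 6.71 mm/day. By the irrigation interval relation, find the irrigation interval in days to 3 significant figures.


Approach: apply the irrigation interval relation, interval = SMD / ETc.
interval = 55.4 / 6.71 = 8.26 days
Therefore the irrigation interval = 8.26 days.


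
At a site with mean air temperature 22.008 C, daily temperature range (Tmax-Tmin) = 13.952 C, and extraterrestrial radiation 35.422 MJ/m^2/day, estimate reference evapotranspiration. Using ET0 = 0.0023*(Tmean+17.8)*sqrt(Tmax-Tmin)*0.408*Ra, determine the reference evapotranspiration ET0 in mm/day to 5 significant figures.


ET0 = 0.0023*(22.008+17.8)*sqrt(13.952)*0.408*35.422 = 4.9425 mm/day
Therefore the reference evapotranspiration ET0 = 4.9425 mm/day.


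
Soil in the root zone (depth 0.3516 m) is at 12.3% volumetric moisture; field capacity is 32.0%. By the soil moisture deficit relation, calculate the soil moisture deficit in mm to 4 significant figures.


Approach: apply the soil moisture deficit relation, SMD = (FC - theta)/100 * depth * 1000.
SMD = (32.0 - 12.3)/100 * 0.3516 * 1000 = 69.27 mm
Therefore the soil moisture deficit = 69.27 mm.


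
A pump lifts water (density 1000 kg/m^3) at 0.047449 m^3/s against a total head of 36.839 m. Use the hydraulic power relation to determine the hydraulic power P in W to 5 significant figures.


Approach: apply the hydraulic power relation, P = rho*g*Q*H.
P = 1000 * 9.81 * 0.047449 * 36.839 = 17148 W
Therefore the hydraulic power P = 17148 W.


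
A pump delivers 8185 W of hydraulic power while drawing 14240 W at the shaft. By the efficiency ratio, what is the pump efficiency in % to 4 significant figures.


Approach: apply the efficiency ratio, eta = (P_out/P_in)*100.
eta = (8185 / 14240) * 100 = 57.48 %
Therefore the pump efficiency = 57.48 %.


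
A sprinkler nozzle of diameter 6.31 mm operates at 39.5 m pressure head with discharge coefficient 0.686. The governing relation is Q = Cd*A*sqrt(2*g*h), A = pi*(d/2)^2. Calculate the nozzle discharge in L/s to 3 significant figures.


A = pi*(6.31e-3/2)^2 = 3.1271e-05 m^2
Q = 0.686 * 3.1271e-05 * sqrt(2*9.81*39.5) * 1000 = 0.597 L/s
Therefore the nozzle discharge = 0.597 L/s.


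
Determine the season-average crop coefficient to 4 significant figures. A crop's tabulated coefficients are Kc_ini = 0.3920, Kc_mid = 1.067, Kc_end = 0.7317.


Approach: apply a simple seasonal average, Kc_avg = (Kc_ini + Kc_mid + Kc_end)/3.
Kc_avg = (0.3920 + 1.067 + 0.7317)/3 = 0.7302
Therefore the season-average crop coefficient = 0.7302.


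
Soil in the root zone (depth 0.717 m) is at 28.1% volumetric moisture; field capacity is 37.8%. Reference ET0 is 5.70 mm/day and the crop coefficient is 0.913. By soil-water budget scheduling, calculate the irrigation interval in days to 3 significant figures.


Approach: apply soil-water budget scheduling, SMD = (FC-theta)/100*depth*1000; ETc = ET0*Kc; interval = SMD/ETc.
Step 1 — soil moisture deficit:
  SMD = (37.8 - 28.1)/100 * 0.717 * 1000 = 69.549 mm
Step 2 — daily crop ET (ETc = ET0*Kc):
  ETc = 5.70 * 0.913 = 5.2041 mm/day
Step 3 — irrigation interval (SMD/ETc):
  interval = 69.549 / 5.2041 = 13.4 days
Therefore the irrigation interval = 13.4 days.


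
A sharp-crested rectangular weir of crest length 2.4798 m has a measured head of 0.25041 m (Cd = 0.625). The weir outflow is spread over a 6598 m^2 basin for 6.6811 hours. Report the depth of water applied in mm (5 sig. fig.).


Approach: apply the rectangular weir equation with a volume-to-depth conversion, Q = (2/3)*Cd*L*sqrt(2g)*H^1.5; d = Q*t/A * 1000.
Step 1 — weir discharge:
  Q = (2/3)*0.625*2.4798*sqrt(2*9.81)*0.25041^1.5 = 0.5734987 m^3/s
Step 2 — volume: V = 0.5734987 * 6.6811*3600 = 13793.77 m^3
Step 3 — depth: d = V/A * 1000 = 13793.77/6598 * 1000 = 2090.6 mm
Therefore the depth of water applied = 2090.6 mm.


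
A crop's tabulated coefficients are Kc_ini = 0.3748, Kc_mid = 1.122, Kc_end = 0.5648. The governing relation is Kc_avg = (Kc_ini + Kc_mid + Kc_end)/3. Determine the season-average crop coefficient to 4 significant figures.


Kc_avg = (0.3748 + 1.122 + 0.5648)/3 = 0.6872
Therefore the season-average crop coefficient = 0.6872.


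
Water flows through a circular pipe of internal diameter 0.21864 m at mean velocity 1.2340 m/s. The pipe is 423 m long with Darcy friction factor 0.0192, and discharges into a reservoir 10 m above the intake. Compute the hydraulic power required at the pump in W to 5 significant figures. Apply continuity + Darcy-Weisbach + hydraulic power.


Approach: apply continuity + Darcy-Weisbach + hydraulic power, Q = A*v; hf = f*(L/D)*(v^2/(2g)); H = static + hf; P = rho*g*Q*H.
Step 1 — flow rate (continuity, Q = A*v):
  A = pi*(0.21864/2)^2 = 0.03754474 m^2
  Q = 0.03754474 * 1.2340 = 0.04633021 m^3/s
Step 2 — friction head loss (Darcy-Weisbach):
  hf = 0.0192 * (423/0.21864) * (1.2340^2 / (2*9.81))
  hf = 2.882991 m
Step 3 — total head: H = 10 + 2.882991 = 12.88299 m
Step 4 — hydraulic power (P = rho*g*Q*H):
  P = 1000 * 9.81 * 0.04633021 * 12.88299 = 5855.3 W
Therefore the hydraulic power required at the pump = 5855.3 W.


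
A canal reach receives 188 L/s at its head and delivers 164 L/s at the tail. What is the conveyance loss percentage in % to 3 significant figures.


Approach: apply the conveyance loss ratio, loss% = ((Q_head - Q_tail)/Q_head)*100.
loss = ((188 - 164)/188)*100 = 12.8 %
Therefore the conveyance loss percentage = 12.8 %.


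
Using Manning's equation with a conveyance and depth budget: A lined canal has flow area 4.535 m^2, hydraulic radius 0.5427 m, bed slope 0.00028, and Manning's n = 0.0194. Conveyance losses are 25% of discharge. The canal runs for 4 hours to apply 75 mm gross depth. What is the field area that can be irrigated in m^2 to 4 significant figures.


Approach: apply Manning's equation with a conveyance and depth budget, Q = (1/n)*A*R^(2/3)*S^(1/2); Q_field = Q*(1-loss); Area = Q_field*t/(d/1000).
Step 1 — canal discharge (Manning's equation):
  Q = (1/0.0194) * 4.535 * 0.5427^(2/3) * 0.00028^(1/2) = 2.60252 m^3/s
Step 2 — delivered flow: Q_field = 2.60252*(1 - 25/100) = 1.95189 m^3/s
Step 3 — volume delivered: V = 1.95189 * 4*3600 = 28107.2 m^3
Step 4 — area served: A = V / (depth/1000) = 28107.2 / 0.075 = 374800 m^2
Therefore the field area that can be irrigated = 374800 m^2.


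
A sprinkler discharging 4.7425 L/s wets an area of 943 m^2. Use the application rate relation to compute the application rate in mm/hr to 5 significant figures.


Approach: apply the application rate relation, rate = (Q/A)*3600.
rate = (4.7425 / 943) * 3600 = 18.105 mm/hr
Therefore the application rate = 18.105 mm/hr.


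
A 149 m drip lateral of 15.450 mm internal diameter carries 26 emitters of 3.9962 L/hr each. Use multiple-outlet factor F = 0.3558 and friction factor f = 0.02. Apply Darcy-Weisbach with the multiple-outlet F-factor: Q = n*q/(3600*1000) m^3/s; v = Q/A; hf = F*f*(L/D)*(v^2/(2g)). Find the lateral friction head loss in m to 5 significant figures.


Q = 26*3.9962/(3600*1000) = 2.886144e-05 m^3/s
A = pi*(15.450e-3/2)^2 = 1.874765e-04 m^2, so v = Q/A = 0.1539470 m/s
hf = 0.3558*0.02*(149/0.015450)*(0.1539470^2/(2*9.81)) = 0.082897 m
Therefore the lateral friction head loss = 0.082897 m.


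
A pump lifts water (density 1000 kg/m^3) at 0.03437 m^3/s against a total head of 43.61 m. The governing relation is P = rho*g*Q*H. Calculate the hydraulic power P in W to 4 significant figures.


P = 1000 * 9.81 * 0.03437 * 43.61 = 14700 W
Therefore the hydraulic power P = 14700 W.


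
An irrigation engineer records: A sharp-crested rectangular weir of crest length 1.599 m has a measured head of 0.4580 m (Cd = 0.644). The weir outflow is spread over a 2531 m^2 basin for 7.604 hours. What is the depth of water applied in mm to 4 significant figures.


Approach: apply the rectangular weir equation with a volume-to-depth conversion, Q = (2/3)*Cd*L*sqrt(2g)*H^1.5; d = Q*t/A * 1000.
Step 1 — weir discharge:
  Q = (2/3)*0.644*1.599*sqrt(2*9.81)*0.4580^1.5 = 0.942520 m^3/s
Step 2 — volume: V = 0.942520 * 7.604*3600 = 25800.9 m^3
Step 3 — depth: d = V/A * 1000 = 25800.9/2531 * 1000 = 10190 mm
Therefore the depth of water applied = 10190 mm.


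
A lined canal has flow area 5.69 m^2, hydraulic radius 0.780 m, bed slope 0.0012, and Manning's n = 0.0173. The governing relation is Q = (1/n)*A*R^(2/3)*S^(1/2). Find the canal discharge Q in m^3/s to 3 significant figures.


Q = (1/0.0173) * 5.69 * 0.780^(2/3) * 0.0012^(1/2) = 9.65 m^3/s
Therefore the canal discharge Q = 9.65 m^3/s.


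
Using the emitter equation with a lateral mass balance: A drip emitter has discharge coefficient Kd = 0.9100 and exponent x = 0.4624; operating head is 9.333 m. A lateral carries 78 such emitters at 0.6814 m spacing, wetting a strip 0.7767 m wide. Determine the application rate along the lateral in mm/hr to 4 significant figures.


Approach: apply the emitter equation with a lateral mass balance, q = Kd*h^x; Q = n*q; rate = Q/(n*spacing*width).
Step 1 — single emitter flow (q = Kd*h^x):
  q = 0.9100 * 9.333^0.4624 = 2.55611 L/hr
Step 2 — total lateral flow: Q = 78 * 2.55611 = 199.376 L/hr
Step 3 — wetted area: A = 78 * 0.6814 * 0.7767 = 41.2810 m^2
Step 4 — application rate: Q/A = 199.376/41.2810 = 4.830 mm/hr
Therefore the application rate along the lateral = 4.830 mm/hr.


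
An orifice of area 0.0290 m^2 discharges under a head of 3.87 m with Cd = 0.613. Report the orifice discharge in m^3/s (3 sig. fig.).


Approach: apply the orifice equation, Q = Cd*A*sqrt(2*g*h).
Q = 0.613 * 0.0290 * sqrt(2*9.81*3.87) = 0.155 m^3/s
Therefore the orifice discharge = 0.155 m^3/s.


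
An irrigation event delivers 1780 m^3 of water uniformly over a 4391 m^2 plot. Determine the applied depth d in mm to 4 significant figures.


Approach: apply depth from volume over area, d = (V/A)*1000.
d = (1780 / 4391) * 1000 = 405.4 mm
Therefore the applied depth d = 405.4 mm.


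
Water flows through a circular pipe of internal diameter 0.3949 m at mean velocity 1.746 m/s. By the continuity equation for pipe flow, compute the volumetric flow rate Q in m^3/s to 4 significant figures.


Approach: apply the continuity equation for pipe flow, Q = A * v with A = pi*(D/2)^2.
A = pi*(0.3949/2)^2 = 0.122480 m^2
Q = 0.122480 * 1.746 = 0.2138 m^3/s
Therefore the volumetric flow rate Q = 0.2138 m^3/s.


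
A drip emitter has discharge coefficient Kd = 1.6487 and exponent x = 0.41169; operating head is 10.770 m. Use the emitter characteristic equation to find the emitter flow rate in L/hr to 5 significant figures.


Approach: apply the emitter characteristic equation, q = Kd * h^x.
q = 1.6487 * 10.770^0.41169 = 4.3863 L/hr
Therefore the emitter flow rate = 4.3863 L/hr.


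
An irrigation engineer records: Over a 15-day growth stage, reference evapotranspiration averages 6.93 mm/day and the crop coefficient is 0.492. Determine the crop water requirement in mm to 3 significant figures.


Approach: apply the crop water requirement relation, CWR = ET0 * Kc * days.
CWR = 6.93 * 0.492 * 15 = 51.1 mm
Therefore the crop water requirement = 51.1 mm.


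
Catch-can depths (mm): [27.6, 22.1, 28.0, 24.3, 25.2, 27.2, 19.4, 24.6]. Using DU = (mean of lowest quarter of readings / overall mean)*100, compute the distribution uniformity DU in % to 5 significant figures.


sorted lowest 2 of 8: [19.4, 22.1] -> mean = 20.75000 mm
overall mean = 24.80000 mm
DU = (20.75000/24.80000)*100 = 83.669 %
Therefore the distribution uniformity DU = 83.669 %.


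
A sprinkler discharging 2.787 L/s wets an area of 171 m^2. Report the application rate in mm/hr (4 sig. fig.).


Approach: apply the application rate relation, rate = (Q/A)*3600.
rate = (2.787 / 171) * 3600 = 58.67 mm/hr
Therefore the application rate = 58.67 mm/hr.


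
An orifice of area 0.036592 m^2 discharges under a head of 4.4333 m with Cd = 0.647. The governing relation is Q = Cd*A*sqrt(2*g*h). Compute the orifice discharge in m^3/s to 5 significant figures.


Q = 0.647 * 0.036592 * sqrt(2*9.81*4.4333) = 0.22080 m^3/s
Therefore the orifice discharge = 0.22080 m^3/s.


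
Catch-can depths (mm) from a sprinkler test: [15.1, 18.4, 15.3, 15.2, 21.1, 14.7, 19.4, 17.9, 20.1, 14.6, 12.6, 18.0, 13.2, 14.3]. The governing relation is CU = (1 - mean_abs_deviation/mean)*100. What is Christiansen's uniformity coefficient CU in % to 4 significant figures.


mean = 16.4214 mm
mean |d_i - mean| = 2.33878 mm
CU = (1 - 2.33878/16.4214)*100 = 85.76 %
Therefore Christiansen's uniformity coefficient CU = 85.76 %.


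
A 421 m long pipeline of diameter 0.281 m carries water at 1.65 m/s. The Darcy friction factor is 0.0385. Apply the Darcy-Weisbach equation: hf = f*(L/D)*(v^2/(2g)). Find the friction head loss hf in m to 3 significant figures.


hf = 0.0385 * (421/0.281) * (1.65^2 / (2*9.81))
hf = 8.00 m
Therefore the friction head loss hf = 8.00 m.


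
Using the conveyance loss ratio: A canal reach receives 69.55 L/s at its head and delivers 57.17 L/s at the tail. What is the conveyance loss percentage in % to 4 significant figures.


Approach: apply the conveyance loss ratio, loss% = ((Q_head - Q_tail)/Q_head)*100.
loss = ((69.55 - 57.17)/69.55)*100 = 17.80 %
Therefore the conveyance loss percentage = 17.80 %.


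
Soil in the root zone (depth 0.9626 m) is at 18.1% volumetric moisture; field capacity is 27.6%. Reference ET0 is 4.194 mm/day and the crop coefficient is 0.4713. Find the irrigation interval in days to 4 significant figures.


Approach: apply soil-water budget scheduling, SMD = (FC-theta)/100*depth*1000; ETc = ET0*Kc; interval = SMD/ETc.
Step 1 — soil moisture deficit:
  SMD = (27.6 - 18.1)/100 * 0.9626 * 1000 = 91.4470 mm
Step 2 — daily crop ET (ETc = ET0*Kc):
  ETc = 4.194 * 0.4713 = 1.97663 mm/day
Step 3 — irrigation interval (SMD/ETc):
  interval = 91.4470 / 1.97663 = 46.26 days
Therefore the irrigation interval = 46.26 days.


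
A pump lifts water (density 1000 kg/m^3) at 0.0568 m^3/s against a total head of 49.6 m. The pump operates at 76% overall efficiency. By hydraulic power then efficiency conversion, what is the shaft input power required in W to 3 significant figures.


Approach: apply hydraulic power then efficiency conversion, P = rho*g*Q*H; P_in = P/eta.
Step 1 — hydraulic power (P = rho*g*Q*H):
  P = 1000 * 9.81 * 0.0568 * 49.6 = 27638 W
Step 2 — input power: P_in = P/eta = 27638 / 0.76 = 36400 W
Therefore the shaft input power required = 36400 W.


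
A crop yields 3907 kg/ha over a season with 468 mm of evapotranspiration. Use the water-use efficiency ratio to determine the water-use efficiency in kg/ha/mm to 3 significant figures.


Approach: apply the water-use efficiency ratio, WUE = yield/ET.
WUE = 3907 / 468 = 8.35 kg/ha/mm
Therefore the water-use efficiency = 8.35 kg/ha/mm.


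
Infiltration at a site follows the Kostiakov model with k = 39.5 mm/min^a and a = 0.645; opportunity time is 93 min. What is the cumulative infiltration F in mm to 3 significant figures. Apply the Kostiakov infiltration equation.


Approach: apply the Kostiakov infiltration equation, F = k*t^a.
F = 39.5 * 93^0.645 = 735 mm
Therefore the cumulative infiltration F = 735 mm.


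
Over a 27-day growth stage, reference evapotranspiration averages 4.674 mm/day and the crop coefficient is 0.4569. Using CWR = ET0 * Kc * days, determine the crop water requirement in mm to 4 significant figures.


CWR = 4.674 * 0.4569 * 27 = 57.66 mm
Therefore the crop water requirement = 57.66 mm.


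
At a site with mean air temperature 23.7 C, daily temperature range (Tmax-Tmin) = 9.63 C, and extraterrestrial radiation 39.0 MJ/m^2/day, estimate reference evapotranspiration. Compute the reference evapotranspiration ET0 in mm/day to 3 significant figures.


Approach: apply the Hargreaves-Samani method, ET0 = 0.0023*(Tmean+17.8)*sqrt(Tmax-Tmin)*0.408*Ra.
ET0 = 0.0023*(23.7+17.8)*sqrt(9.63)*0.408*39.0 = 4.71 mm/day
Therefore the reference evapotranspiration ET0 = 4.71 mm/day.


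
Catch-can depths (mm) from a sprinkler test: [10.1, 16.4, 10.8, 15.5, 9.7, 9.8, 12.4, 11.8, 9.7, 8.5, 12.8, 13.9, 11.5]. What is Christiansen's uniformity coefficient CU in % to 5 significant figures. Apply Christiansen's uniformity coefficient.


Approach: apply Christiansen's uniformity coefficient, CU = (1 - mean_abs_deviation/mean)*100.
mean = 11.76154 mm
mean |d_i - mean| = 1.881657 mm
CU = (1 - 1.881657/11.76154)*100 = 84.002 %
Therefore Christiansen's uniformity coefficient CU = 84.002 %.


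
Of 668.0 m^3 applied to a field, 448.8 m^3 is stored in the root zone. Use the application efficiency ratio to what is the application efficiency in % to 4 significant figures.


Approach: apply the application efficiency ratio, Ea = (stored/applied)*100.
Ea = (448.8/668.0)*100 = 67.19 %
Therefore the application efficiency = 67.19 %.


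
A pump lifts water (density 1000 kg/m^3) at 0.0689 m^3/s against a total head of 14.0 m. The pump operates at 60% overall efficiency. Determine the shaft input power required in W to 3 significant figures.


Approach: apply hydraulic power then efficiency conversion, P = rho*g*Q*H; P_in = P/eta.
Step 1 — hydraulic power (P = rho*g*Q*H):
  P = 1000 * 9.81 * 0.0689 * 14.0 = 9462.7 W
Step 2 — input power: P_in = P/eta = 9462.7 / 0.6 = 15800 W
Therefore the shaft input power required = 15800 W.


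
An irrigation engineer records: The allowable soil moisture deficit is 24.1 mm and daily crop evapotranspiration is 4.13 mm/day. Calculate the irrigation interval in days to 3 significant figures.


Approach: apply the irrigation interval relation, interval = SMD / ETc.
interval = 24.1 / 4.13 = 5.84 days
Therefore the irrigation interval = 5.84 days.


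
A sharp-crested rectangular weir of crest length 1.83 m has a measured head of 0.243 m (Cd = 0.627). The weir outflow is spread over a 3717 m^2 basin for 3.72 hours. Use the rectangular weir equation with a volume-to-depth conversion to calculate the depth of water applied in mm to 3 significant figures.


Approach: apply the rectangular weir equation with a volume-to-depth conversion, Q = (2/3)*Cd*L*sqrt(2g)*H^1.5; d = Q*t/A * 1000.
Step 1 — weir discharge:
  Q = (2/3)*0.627*1.83*sqrt(2*9.81)*0.243^1.5 = 0.40587 m^3/s
Step 2 — volume: V = 0.40587 * 3.72*3600 = 5435.4 m^3
Step 3 — depth: d = V/A * 1000 = 5435.4/3717 * 1000 = 1460 mm
Therefore the depth of water applied = 1460 mm.


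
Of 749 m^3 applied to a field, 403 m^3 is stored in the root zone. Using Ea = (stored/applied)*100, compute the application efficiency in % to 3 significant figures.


Ea = (403/749)*100 = 53.8 %
Therefore the application efficiency = 53.8 %.


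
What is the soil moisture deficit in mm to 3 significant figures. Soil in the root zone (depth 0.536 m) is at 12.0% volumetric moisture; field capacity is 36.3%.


Approach: apply the soil moisture deficit relation, SMD = (FC - theta)/100 * depth * 1000.
SMD = (36.3 - 12.0)/100 * 0.536 * 1000 = 130 mm
Therefore the soil moisture deficit = 130 mm.


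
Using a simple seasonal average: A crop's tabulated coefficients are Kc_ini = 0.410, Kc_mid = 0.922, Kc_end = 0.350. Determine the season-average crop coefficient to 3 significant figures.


Approach: apply a simple seasonal average, Kc_avg = (Kc_ini + Kc_mid + Kc_end)/3.
Kc_avg = (0.410 + 0.922 + 0.350)/3 = 0.561
Therefore the season-average crop coefficient = 0.561.


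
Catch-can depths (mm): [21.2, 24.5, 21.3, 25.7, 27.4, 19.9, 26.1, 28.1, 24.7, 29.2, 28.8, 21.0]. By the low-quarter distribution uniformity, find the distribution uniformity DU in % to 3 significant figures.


Approach: apply the low-quarter distribution uniformity, DU = (mean of lowest quarter of readings / overall mean)*100.
sorted lowest 3 of 12: [19.9, 21.0, 21.2] -> mean = 20.700 mm
overall mean = 24.825 mm
DU = (20.700/24.825)*100 = 83.4 %
Therefore the distribution uniformity DU = 83.4 %.


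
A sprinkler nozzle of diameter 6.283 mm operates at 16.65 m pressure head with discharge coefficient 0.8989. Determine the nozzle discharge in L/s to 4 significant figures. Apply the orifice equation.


Approach: apply the orifice equation, Q = Cd*A*sqrt(2*g*h), A = pi*(d/2)^2.
A = pi*(6.283e-3/2)^2 = 3.10044e-05 m^2
Q = 0.8989 * 3.10044e-05 * sqrt(2*9.81*16.65) * 1000 = 0.5037 L/s
Therefore the nozzle discharge = 0.5037 L/s.


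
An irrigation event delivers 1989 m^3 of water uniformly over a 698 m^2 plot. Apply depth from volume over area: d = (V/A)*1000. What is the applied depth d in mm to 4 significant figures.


d = (1989 / 698) * 1000 = 2850 mm
Therefore the applied depth d = 2850 mm.


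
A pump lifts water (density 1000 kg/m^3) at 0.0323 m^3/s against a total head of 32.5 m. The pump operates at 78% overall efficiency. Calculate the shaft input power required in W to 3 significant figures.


Approach: apply hydraulic power then efficiency conversion, P = rho*g*Q*H; P_in = P/eta.
Step 1 — hydraulic power (P = rho*g*Q*H):
  P = 1000 * 9.81 * 0.0323 * 32.5 = 10298 W
Step 2 — input power: P_in = P/eta = 10298 / 0.78 = 13200 W
Therefore the shaft input power required = 13200 W.


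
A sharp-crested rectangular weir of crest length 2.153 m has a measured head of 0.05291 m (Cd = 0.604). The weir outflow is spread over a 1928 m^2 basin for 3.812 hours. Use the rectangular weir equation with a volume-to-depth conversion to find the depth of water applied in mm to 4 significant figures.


Approach: apply the rectangular weir equation with a volume-to-depth conversion, Q = (2/3)*Cd*L*sqrt(2g)*H^1.5; d = Q*t/A * 1000.
Step 1 — weir discharge:
  Q = (2/3)*0.604*2.153*sqrt(2*9.81)*0.05291^1.5 = 0.0467354 m^3/s
Step 2 — volume: V = 0.0467354 * 3.812*3600 = 641.359 m^3
Step 3 — depth: d = V/A * 1000 = 641.359/1928 * 1000 = 332.7 mm
Therefore the depth of water applied = 332.7 mm.


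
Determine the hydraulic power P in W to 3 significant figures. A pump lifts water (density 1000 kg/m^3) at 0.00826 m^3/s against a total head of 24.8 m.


Approach: apply the hydraulic power relation, P = rho*g*Q*H.
P = 1000 * 9.81 * 0.00826 * 24.8 = 2010 W
Therefore the hydraulic power P = 2010 W.


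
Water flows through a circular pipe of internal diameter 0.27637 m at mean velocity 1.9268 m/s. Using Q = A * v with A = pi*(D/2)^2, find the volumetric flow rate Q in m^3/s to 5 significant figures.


A = pi*(0.27637/2)^2 = 0.05998901 m^2
Q = 0.05998901 * 1.9268 = 0.11559 m^3/s
Therefore the volumetric flow rate Q = 0.11559 m^3/s.


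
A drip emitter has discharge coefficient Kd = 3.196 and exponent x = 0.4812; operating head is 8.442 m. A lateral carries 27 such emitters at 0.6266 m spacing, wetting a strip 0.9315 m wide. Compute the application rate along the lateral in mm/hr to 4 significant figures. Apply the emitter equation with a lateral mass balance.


Approach: apply the emitter equation with a lateral mass balance, q = Kd*h^x; Q = n*q; rate = Q/(n*spacing*width).
Step 1 — single emitter flow (q = Kd*h^x):
  q = 3.196 * 8.442^0.4812 = 8.92097 L/hr
Step 2 — total lateral flow: Q = 27 * 8.92097 = 240.866 L/hr
Step 3 — wetted area: A = 27 * 0.6266 * 0.9315 = 15.7593 m^2
Step 4 — application rate: Q/A = 240.866/15.7593 = 15.28 mm/hr
Therefore the application rate along the lateral = 15.28 mm/hr.


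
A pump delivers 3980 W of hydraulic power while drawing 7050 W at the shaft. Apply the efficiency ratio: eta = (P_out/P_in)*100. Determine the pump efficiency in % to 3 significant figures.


eta = (3980 / 7050) * 100 = 56.5 %
Therefore the pump efficiency = 56.5 %.


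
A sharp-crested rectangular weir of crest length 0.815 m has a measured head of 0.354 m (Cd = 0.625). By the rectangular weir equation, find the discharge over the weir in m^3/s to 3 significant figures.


Approach: apply the rectangular weir equation, Q = (2/3)*Cd*L*sqrt(2g)*H^1.5.
Q = (2/3)*0.625*0.815*sqrt(2*9.81)*0.354^1.5 = 0.317 m^3/s
Therefore the discharge over the weir = 0.317 m^3/s.


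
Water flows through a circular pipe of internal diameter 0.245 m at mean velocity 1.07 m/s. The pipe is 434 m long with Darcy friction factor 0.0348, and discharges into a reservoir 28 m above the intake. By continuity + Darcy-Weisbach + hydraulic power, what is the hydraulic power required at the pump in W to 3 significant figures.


Approach: apply continuity + Darcy-Weisbach + hydraulic power, Q = A*v; hf = f*(L/D)*(v^2/(2g)); H = static + hf; P = rho*g*Q*H.
Step 1 — flow rate (continuity, Q = A*v):
  A = pi*(0.245/2)^2 = 0.047144 m^2
  Q = 0.047144 * 1.07 = 0.050444 m^3/s
Step 2 — friction head loss (Darcy-Weisbach):
  hf = 0.0348 * (434/0.245) * (1.07^2 / (2*9.81))
  hf = 3.5973 m
Step 3 — total head: H = 28 + 3.5973 = 31.597 m
Step 4 — hydraulic power (P = rho*g*Q*H):
  P = 1000 * 9.81 * 0.050444 * 31.597 = 15600 W
Therefore the hydraulic power required at the pump = 15600 W.


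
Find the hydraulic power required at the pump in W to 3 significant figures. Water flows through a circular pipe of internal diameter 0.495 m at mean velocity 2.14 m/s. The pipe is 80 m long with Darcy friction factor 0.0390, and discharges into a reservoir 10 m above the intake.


Approach: apply continuity + Darcy-Weisbach + hydraulic power, Q = A*v; hf = f*(L/D)*(v^2/(2g)); H = static + hf; P = rho*g*Q*H.
Step 1 — flow rate (continuity, Q = A*v):
  A = pi*(0.495/2)^2 = 0.19244 m^2
  Q = 0.19244 * 2.14 = 0.41183 m^3/s
Step 2 — friction head loss (Darcy-Weisbach):
  hf = 0.0390 * (80/0.495) * (2.14^2 / (2*9.81))
  hf = 1.4712 m
Step 3 — total head: H = 10 + 1.4712 = 11.471 m
Step 4 — hydraulic power (P = rho*g*Q*H):
  P = 1000 * 9.81 * 0.41183 * 11.471 = 46300 W
Therefore the hydraulic power required at the pump = 46300 W.


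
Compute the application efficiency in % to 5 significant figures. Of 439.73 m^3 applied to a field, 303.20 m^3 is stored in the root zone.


Approach: apply the application efficiency ratio, Ea = (stored/applied)*100.
Ea = (303.20/439.73)*100 = 68.951 %
Therefore the application efficiency = 68.951 %.


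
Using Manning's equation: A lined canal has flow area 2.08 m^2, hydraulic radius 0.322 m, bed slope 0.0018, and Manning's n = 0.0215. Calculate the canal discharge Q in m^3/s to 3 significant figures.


Approach: apply Manning's equation, Q = (1/n)*A*R^(2/3)*S^(1/2).
Q = (1/0.0215) * 2.08 * 0.322^(2/3) * 0.0018^(1/2) = 1.93 m^3/s
Therefore the canal discharge Q = 1.93 m^3/s.


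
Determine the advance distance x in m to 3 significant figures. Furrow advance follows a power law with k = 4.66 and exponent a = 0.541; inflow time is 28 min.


Approach: apply the power-law advance function, x = k*t^a.
x = 4.66 * 28^0.541 = 28.3 m
Therefore the advance distance x = 28.3 m.


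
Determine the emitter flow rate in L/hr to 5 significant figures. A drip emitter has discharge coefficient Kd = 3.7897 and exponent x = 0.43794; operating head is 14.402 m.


Approach: apply the emitter characteristic equation, q = Kd * h^x.
q = 3.7897 * 14.402^0.43794 = 12.188 L/hr
Therefore the emitter flow rate = 12.188 L/hr.


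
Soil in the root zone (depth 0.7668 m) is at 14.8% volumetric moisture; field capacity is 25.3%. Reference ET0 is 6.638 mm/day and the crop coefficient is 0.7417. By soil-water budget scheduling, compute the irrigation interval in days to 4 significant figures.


Approach: apply soil-water budget scheduling, SMD = (FC-theta)/100*depth*1000; ETc = ET0*Kc; interval = SMD/ETc.
Step 1 — soil moisture deficit:
  SMD = (25.3 - 14.8)/100 * 0.7668 * 1000 = 80.5140 mm
Step 2 — daily crop ET (ETc = ET0*Kc):
  ETc = 6.638 * 0.7417 = 4.92340 mm/day
Step 3 — irrigation interval (SMD/ETc):
  interval = 80.5140 / 4.92340 = 16.35 days
Therefore the irrigation interval = 16.35 days.


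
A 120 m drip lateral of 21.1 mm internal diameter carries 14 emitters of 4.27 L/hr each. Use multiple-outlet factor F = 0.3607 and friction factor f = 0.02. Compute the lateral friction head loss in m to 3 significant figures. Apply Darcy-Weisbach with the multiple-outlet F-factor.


Approach: apply Darcy-Weisbach with the multiple-outlet F-factor, Q = n*q/(3600*1000) m^3/s; v = Q/A; hf = F*f*(L/D)*(v^2/(2g)).
Q = 14*4.27/(3600*1000) = 1.6606e-05 m^3/s
A = pi*(21.1e-3/2)^2 = 3.4967e-04 m^2, so v = Q/A = 0.047490 m/s
hf = 0.3607*0.02*(120/0.0211)*(0.047490^2/(2*9.81)) = 0.00472 m
Therefore the lateral friction head loss = 0.00472 m.


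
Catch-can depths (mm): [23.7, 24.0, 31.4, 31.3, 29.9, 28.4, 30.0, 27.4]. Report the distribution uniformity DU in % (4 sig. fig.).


Approach: apply the low-quarter distribution uniformity, DU = (mean of lowest quarter of readings / overall mean)*100.
sorted lowest 2 of 8: [23.7, 24.0] -> mean = 23.8500 mm
overall mean = 28.2625 mm
DU = (23.8500/28.2625)*100 = 84.39 %
Therefore the distribution uniformity DU = 84.39 %.


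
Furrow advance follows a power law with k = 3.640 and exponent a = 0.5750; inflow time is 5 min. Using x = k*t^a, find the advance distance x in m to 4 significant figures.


x = 3.640 * 5^0.5750 = 9.184 m
Therefore the advance distance x = 9.184 m.


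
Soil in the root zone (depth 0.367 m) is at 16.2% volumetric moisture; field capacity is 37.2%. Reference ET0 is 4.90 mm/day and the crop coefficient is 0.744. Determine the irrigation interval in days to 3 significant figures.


Approach: apply soil-water budget scheduling, SMD = (FC-theta)/100*depth*1000; ETc = ET0*Kc; interval = SMD/ETc.
Step 1 — soil moisture deficit:
  SMD = (37.2 - 16.2)/100 * 0.367 * 1000 = 77.070 mm
Step 2 — daily crop ET (ETc = ET0*Kc):
  ETc = 4.90 * 0.744 = 3.6456 mm/day
Step 3 — irrigation interval (SMD/ETc):
  interval = 77.070 / 3.6456 = 21.1 days
Therefore the irrigation interval = 21.1 days.


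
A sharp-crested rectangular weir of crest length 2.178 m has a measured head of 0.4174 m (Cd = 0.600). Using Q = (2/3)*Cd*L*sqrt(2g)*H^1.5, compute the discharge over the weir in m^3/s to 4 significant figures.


Q = (2/3)*0.600*2.178*sqrt(2*9.81)*0.4174^1.5 = 1.041 m^3/s
Therefore the discharge over the weir = 1.041 m^3/s.


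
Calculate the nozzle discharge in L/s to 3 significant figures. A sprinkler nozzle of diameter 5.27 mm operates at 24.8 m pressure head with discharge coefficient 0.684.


Approach: apply the orifice equation, Q = Cd*A*sqrt(2*g*h), A = pi*(d/2)^2.
A = pi*(5.27e-3/2)^2 = 2.1813e-05 m^2
Q = 0.684 * 2.1813e-05 * sqrt(2*9.81*24.8) * 1000 = 0.329 L/s
Therefore the nozzle discharge = 0.329 L/s.


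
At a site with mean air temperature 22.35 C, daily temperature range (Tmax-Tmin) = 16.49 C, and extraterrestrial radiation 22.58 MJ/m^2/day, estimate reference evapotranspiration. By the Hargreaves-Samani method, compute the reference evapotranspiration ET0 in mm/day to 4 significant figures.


Approach: apply the Hargreaves-Samani method, ET0 = 0.0023*(Tmean+17.8)*sqrt(Tmax-Tmin)*0.408*Ra.
ET0 = 0.0023*(22.35+17.8)*sqrt(16.49)*0.408*22.58 = 3.455 mm/day
Therefore the reference evapotranspiration ET0 = 3.455 mm/day.


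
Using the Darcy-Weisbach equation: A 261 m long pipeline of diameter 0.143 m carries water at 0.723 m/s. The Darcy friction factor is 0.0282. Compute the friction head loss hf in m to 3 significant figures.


Approach: apply the Darcy-Weisbach equation, hf = f*(L/D)*(v^2/(2g)).
hf = 0.0282 * (261/0.143) * (0.723^2 / (2*9.81))
hf = 1.37 m
Therefore the friction head loss hf = 1.37 m.


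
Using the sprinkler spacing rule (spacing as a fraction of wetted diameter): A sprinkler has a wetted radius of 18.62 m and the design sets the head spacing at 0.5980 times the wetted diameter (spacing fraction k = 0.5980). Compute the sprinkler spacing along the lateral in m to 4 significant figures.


Approach: apply the sprinkler spacing rule (spacing as a fraction of wetted diameter), S = k*(2*R).
S = 0.5980 * (2 * 18.62) = 22.27 m
Therefore the sprinkler spacing along the lateral = 22.27 m.


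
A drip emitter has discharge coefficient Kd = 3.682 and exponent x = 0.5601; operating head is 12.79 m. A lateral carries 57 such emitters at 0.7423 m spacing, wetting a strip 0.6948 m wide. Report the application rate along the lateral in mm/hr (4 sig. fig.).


Approach: apply the emitter equation with a lateral mass balance, q = Kd*h^x; Q = n*q; rate = Q/(n*spacing*width).
Step 1 — single emitter flow (q = Kd*h^x):
  q = 3.682 * 12.79^0.5601 = 15.3477 L/hr
Step 2 — total lateral flow: Q = 57 * 15.3477 = 874.816 L/hr
Step 3 — wetted area: A = 57 * 0.7423 * 0.6948 = 29.3978 m^2
Step 4 — application rate: Q/A = 874.816/29.3978 = 29.76 mm/hr
Therefore the application rate along the lateral = 29.76 mm/hr.


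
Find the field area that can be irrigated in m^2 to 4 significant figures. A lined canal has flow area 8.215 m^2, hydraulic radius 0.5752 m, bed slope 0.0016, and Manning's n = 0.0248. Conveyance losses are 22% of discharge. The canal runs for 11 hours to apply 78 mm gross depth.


Approach: apply Manning's equation with a conveyance and depth budget, Q = (1/n)*A*R^(2/3)*S^(1/2); Q_field = Q*(1-loss); Area = Q_field*t/(d/1000).
Step 1 — canal discharge (Manning's equation):
  Q = (1/0.0248) * 8.215 * 0.5752^(2/3) * 0.0016^(1/2) = 9.16421 m^3/s
Step 2 — delivered flow: Q_field = 9.16421*(1 - 22/100) = 7.14809 m^3/s
Step 3 — volume delivered: V = 7.14809 * 11*3600 = 283064 m^3
Step 4 — area served: A = V / (depth/1000) = 283064 / 0.078 = 3629000 m^2
Therefore the field area that can be irrigated = 3629000 m^2.


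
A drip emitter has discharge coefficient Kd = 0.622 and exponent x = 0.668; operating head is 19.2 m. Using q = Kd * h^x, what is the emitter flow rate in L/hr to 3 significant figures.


q = 0.622 * 19.2^0.668 = 4.48 L/hr
Therefore the emitter flow rate = 4.48 L/hr.


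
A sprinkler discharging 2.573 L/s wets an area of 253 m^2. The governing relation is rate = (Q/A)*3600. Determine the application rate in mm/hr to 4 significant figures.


rate = (2.573 / 253) * 3600 = 36.61 mm/hr
Therefore the application rate = 36.61 mm/hr.


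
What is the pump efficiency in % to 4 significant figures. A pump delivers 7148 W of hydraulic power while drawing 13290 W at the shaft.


Approach: apply the efficiency ratio, eta = (P_out/P_in)*100.
eta = (7148 / 13290) * 100 = 53.78 %
Therefore the pump efficiency = 53.78 %.


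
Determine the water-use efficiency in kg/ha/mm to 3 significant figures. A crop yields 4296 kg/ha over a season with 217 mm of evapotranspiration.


Approach: apply the water-use efficiency ratio, WUE = yield/ET.
WUE = 4296 / 217 = 19.8 kg/ha/mm
Therefore the water-use efficiency = 19.8 kg/ha/mm.


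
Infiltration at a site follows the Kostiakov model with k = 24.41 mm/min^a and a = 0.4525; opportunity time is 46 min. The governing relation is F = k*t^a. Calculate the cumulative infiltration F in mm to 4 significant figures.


F = 24.41 * 46^0.4525 = 138.0 mm
Therefore the cumulative infiltration F = 138.0 mm.


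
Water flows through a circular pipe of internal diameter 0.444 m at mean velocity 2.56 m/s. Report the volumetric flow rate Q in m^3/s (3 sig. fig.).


Approach: apply the continuity equation for pipe flow, Q = A * v with A = pi*(D/2)^2.
A = pi*(0.444/2)^2 = 0.15483 m^2
Q = 0.15483 * 2.56 = 0.396 m^3/s
Therefore the volumetric flow rate Q = 0.396 m^3/s.


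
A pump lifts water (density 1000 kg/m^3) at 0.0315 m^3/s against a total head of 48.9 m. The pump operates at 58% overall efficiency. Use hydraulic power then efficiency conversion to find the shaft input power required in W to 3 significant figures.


Approach: apply hydraulic power then efficiency conversion, P = rho*g*Q*H; P_in = P/eta.
Step 1 — hydraulic power (P = rho*g*Q*H):
  P = 1000 * 9.81 * 0.0315 * 48.9 = 15111 W
Step 2 — input power: P_in = P/eta = 15111 / 0.58 = 26100 W
Therefore the shaft input power required = 26100 W.


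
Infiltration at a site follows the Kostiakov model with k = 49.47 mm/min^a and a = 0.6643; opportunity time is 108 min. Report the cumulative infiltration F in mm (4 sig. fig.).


Approach: apply the Kostiakov infiltration equation, F = k*t^a.
F = 49.47 * 108^0.6643 = 1110 mm
Therefore the cumulative infiltration F = 1110 mm.


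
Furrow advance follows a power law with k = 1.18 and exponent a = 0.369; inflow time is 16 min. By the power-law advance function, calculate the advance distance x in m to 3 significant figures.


Approach: apply the power-law advance function, x = k*t^a.
x = 1.18 * 16^0.369 = 3.28 m
Therefore the advance distance x = 3.28 m.


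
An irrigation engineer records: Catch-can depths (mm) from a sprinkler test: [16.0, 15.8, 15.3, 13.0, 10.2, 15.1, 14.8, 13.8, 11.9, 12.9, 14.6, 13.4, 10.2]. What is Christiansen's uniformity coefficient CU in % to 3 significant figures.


Approach: apply Christiansen's uniformity coefficient, CU = (1 - mean_abs_deviation/mean)*100.
mean = 13.615 mm
mean |d_i - mean| = 1.5527 mm
CU = (1 - 1.5527/13.615)*100 = 88.6 %
Therefore Christiansen's uniformity coefficient CU = 88.6 %.


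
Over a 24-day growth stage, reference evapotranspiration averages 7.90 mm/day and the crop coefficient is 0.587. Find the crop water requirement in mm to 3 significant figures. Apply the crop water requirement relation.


Approach: apply the crop water requirement relation, CWR = ET0 * Kc * days.
CWR = 7.90 * 0.587 * 24 = 111 mm
Therefore the crop water requirement = 111 mm.


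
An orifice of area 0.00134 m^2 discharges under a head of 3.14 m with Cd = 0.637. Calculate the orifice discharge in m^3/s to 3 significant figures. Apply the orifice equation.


Approach: apply the orifice equation, Q = Cd*A*sqrt(2*g*h).
Q = 0.637 * 0.00134 * sqrt(2*9.81*3.14) = 0.00670 m^3/s
Therefore the orifice discharge = 0.00670 m^3/s.


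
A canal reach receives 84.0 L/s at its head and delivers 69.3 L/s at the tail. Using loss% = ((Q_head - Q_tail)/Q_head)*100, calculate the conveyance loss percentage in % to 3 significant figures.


loss = ((84.0 - 69.3)/84.0)*100 = 17.5 %
Therefore the conveyance loss percentage = 17.5 %.


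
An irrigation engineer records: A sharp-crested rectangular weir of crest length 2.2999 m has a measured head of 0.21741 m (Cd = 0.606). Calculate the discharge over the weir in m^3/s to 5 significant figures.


Approach: apply the rectangular weir equation, Q = (2/3)*Cd*L*sqrt(2g)*H^1.5.
Q = (2/3)*0.606*2.2999*sqrt(2*9.81)*0.21741^1.5 = 0.41721 m^3/s
Therefore the discharge over the weir = 0.41721 m^3/s.


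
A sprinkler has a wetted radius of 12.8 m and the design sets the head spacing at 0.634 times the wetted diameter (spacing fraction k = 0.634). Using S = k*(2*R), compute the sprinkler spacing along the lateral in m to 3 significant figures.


S = 0.634 * (2 * 12.8) = 16.2 m
Therefore the sprinkler spacing along the lateral = 16.2 m.


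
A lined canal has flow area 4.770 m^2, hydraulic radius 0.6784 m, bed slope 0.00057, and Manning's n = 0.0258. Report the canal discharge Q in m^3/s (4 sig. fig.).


Approach: apply Manning's equation, Q = (1/n)*A*R^(2/3)*S^(1/2).
Q = (1/0.0258) * 4.770 * 0.6784^(2/3) * 0.00057^(1/2) = 3.408 m^3/s
Therefore the canal discharge Q = 3.408 m^3/s.


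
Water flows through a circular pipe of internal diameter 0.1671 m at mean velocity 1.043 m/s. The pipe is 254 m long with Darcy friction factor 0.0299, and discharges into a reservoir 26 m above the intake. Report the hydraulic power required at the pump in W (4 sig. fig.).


Approach: apply continuity + Darcy-Weisbach + hydraulic power, Q = A*v; hf = f*(L/D)*(v^2/(2g)); H = static + hf; P = rho*g*Q*H.
Step 1 — flow rate (continuity, Q = A*v):
  A = pi*(0.1671/2)^2 = 0.0219302 m^2
  Q = 0.0219302 * 1.043 = 0.0228732 m^3/s
Step 2 — friction head loss (Darcy-Weisbach):
  hf = 0.0299 * (254/0.1671) * (1.043^2 / (2*9.81))
  hf = 2.51999 m
Step 3 — total head: H = 26 + 2.51999 = 28.5200 m
Step 4 — hydraulic power (P = rho*g*Q*H):
  P = 1000 * 9.81 * 0.0228732 * 28.5200 = 6399 W
Therefore the hydraulic power required at the pump = 6399 W.
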